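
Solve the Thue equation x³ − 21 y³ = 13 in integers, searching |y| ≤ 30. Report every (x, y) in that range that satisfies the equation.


The equation is x³ - 21y³ = 13. For fixed y, x³ = 21·y³ + 13, so a solution requires the RHS to be a perfect cube.
Strategy: iterate y from -30 to 30, compute RHS = 21·y³ + 13, and check whether it is a (positive or negative) perfect cube.
Check small values of y:
  y = 0: RHS = 13 is not a perfect cube.
  y = 1: RHS = 34 is not a perfect cube.
  y = -1: RHS = -8 = (-2)³ ⇒ x = -2 works.
  y = 2: RHS = 181 is not a perfect cube.
  y = -2: RHS = -155 is not a perfect cube.
  y = 3: RHS = 580 is not a perfect cube.
  y = -3: RHS = -554 is not a perfect cube.
Continuing, at y = -4: RHS = -1331 = (-11)³ ⇒ x = -11 works.
Searching the remaining y in |y| ≤ 30 finds no further solutions.
Collected solutions: (-2, -1), (-11, -4).

Solutions (with |y| ≤ 30): (-2, -1), (-11, -4).


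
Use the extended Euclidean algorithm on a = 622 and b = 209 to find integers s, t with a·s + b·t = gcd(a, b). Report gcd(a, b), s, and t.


Euclidean algorithm on (622, 209) — divide until remainder is 0:
  622 = 2 · 209 + 204
  209 = 1 · 204 + 5
  204 = 40 · 5 + 4
  5 = 1 · 4 + 1
  4 = 4 · 1 + 0
gcd(622, 209) = 1.
Track Bezout coefficients alongside the remainders: start with r₀ = 622 = a·1 + b·0 (s = 1, t = 0) and r₁ = 209 = a·0 + b·1 (s = 0, t = 1); each new remainder r_{k+1} = r_{k-1} − q_k·r_k inherits s_{k+1} = s_{k-1} − q_k·s_k, t_{k+1} = t_{k-1} − q_k·t_k, so r_k = a·s_k + b·t_k at every step:
  q = 2: r = 204, s = 1 − 2·0 = 1, t = 0 − 2·1 = -2  (check: 622·1 + 209·(-2) = 204)
  q = 1: r = 5, s = 0 − 1·1 = -1, t = 1 − 1·(-2) = 3  (check: 622·(-1) + 209·3 = 5)
  q = 40: r = 4, s = 1 − 40·(-1) = 41, t = -2 − 40·3 = -122  (check: 622·41 + 209·(-122) = 4)
  q = 1: r = 1, s = -1 − 1·41 = -42, t = 3 − 1·(-122) = 125  (check: 622·(-42) + 209·125 = 1)
The row with r = 1 (the gcd) gives the Bezout coefficients s = -42, t = 125.
Result: 622 · (-42) + 209 · (125) = 1.

gcd(622, 209) = 1; s = -42, t = 125 (check: 622·(-42) + 209·125 = 1).


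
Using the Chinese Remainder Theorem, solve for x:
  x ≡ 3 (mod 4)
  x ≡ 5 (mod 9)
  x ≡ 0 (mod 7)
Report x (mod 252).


Moduli 4, 9, 7 are pairwise coprime; by CRT there is a unique solution modulo M = 4 · 9 · 7 = 252.
Solve pairwise, accumulating the modulus:
  Start with x ≡ 3 (mod 4).
  Combine with x ≡ 5 (mod 9): since gcd(4, 9) = 1, we get a unique residue mod 36.
    Write x = 3 + 4·t and substitute into x ≡ 5 (mod 9): 4·t ≡ 5 − 3 = 2 (mod 9).
    The inverse of 4 mod 9 is 7 (since 4·7 = 28 = 3·9 + 1), so t ≡ 7·2 = 14 ≡ 5 (mod 9).
    Then x = 3 + 4·5 = 23, valid modulo lcm(4, 9) = 36: x ≡ 23 (mod 36).
  Combine with x ≡ 0 (mod 7): since gcd(36, 7) = 1, we get a unique residue mod 252.
    Write x = 23 + 36·t and substitute into x ≡ 0 (mod 7): 36·t ≡ 0 − 23 = -23 (mod 7).
    Reduce coefficients mod 7: 1·t ≡ 5 (mod 7).
    So t ≡ 5 (mod 7).
    Then x = 23 + 36·5 = 203, valid modulo lcm(36, 7) = 252: x ≡ 203 (mod 252).
Verify: 203 mod 4 = 3 ✓, 203 mod 9 = 5 ✓, 203 mod 7 = 0 ✓.

x ≡ 203 (mod 252).


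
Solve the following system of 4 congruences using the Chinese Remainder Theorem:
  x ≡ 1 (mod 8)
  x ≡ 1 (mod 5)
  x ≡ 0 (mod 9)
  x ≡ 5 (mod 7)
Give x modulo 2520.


Product of moduli M = 8 · 5 · 9 · 7 = 2520.
Merge one congruence at a time:
  Start: x ≡ 1 (mod 8).
  Combine with x ≡ 1 (mod 5); new modulus lcm = 40.
    Write x = 1 + 8·t and substitute into x ≡ 1 (mod 5): 8·t ≡ 1 − 1 = 0 (mod 5).
    Reduce coefficients mod 5: 3·t ≡ 0 (mod 5).
    The inverse of 3 mod 5 is 2 (since 3·2 = 6 = 1·5 + 1), so t ≡ 2·0 = 0 ≡ 0 (mod 5).
    Then x = 1 + 8·0 = 1, valid modulo lcm(8, 5) = 40: x ≡ 1 (mod 40).
  Combine with x ≡ 0 (mod 9); new modulus lcm = 360.
    Write x = 1 + 40·t and substitute into x ≡ 0 (mod 9): 40·t ≡ 0 − 1 = -1 (mod 9).
    Reduce coefficients mod 9: 4·t ≡ 8 (mod 9).
    The inverse of 4 mod 9 is 7 (since 4·7 = 28 = 3·9 + 1), so t ≡ 7·8 = 56 ≡ 2 (mod 9).
    Then x = 1 + 40·2 = 81, valid modulo lcm(40, 9) = 360: x ≡ 81 (mod 360).
  Combine with x ≡ 5 (mod 7); new modulus lcm = 2520.
    Write x = 81 + 360·t and substitute into x ≡ 5 (mod 7): 360·t ≡ 5 − 81 = -76 (mod 7).
    Reduce coefficients mod 7: 3·t ≡ 1 (mod 7).
    The inverse of 3 mod 7 is 5 (since 3·5 = 15 = 2·7 + 1), so t ≡ 5·1 = 5 ≡ 5 (mod 7).
    Then x = 81 + 360·5 = 1881, valid modulo lcm(360, 7) = 2520: x ≡ 1881 (mod 2520).
Verify against each original: 1881 mod 8 = 1, 1881 mod 5 = 1, 1881 mod 9 = 0, 1881 mod 7 = 5.

x ≡ 1881 (mod 2520).


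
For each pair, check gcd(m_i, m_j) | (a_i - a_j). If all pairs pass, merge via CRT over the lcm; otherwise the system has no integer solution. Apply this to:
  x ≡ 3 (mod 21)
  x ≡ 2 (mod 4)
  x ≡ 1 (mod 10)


Moduli 21, 4, 10 are not pairwise coprime, so CRT works modulo lcm(m_i) when all pairwise compatibility conditions hold.
Pairwise compatibility: gcd(m_i, m_j) must divide a_i - a_j for every pair.
Merge one congruence at a time:
  Start: x ≡ 3 (mod 21).
  Combine with x ≡ 2 (mod 4): gcd(21, 4) = 1; 2 - 3 = -1, which IS divisible by 1, so compatible.
    Write x = 3 + 21·t and substitute into x ≡ 2 (mod 4): 21·t ≡ 2 − 3 = -1 (mod 4).
    Reduce coefficients mod 4: 1·t ≡ 3 (mod 4).
    So t ≡ 3 (mod 4).
    Then x = 3 + 21·3 = 66, valid modulo lcm(21, 4) = 84: x ≡ 66 (mod 84).
  Combine with x ≡ 1 (mod 10): gcd(84, 10) = 2, and 1 - 66 = -65 is NOT divisible by 2.
    ⇒ system is inconsistent (no integer solution).

No solution (the system is inconsistent).


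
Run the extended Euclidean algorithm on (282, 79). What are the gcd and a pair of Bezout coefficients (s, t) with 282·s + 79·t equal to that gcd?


Euclidean algorithm on (282, 79) — divide until remainder is 0:
  282 = 3 · 79 + 45
  79 = 1 · 45 + 34
  45 = 1 · 34 + 11
  34 = 3 · 11 + 1
  11 = 11 · 1 + 0
gcd(282, 79) = 1.
Track Bezout coefficients alongside the remainders: start with r₀ = 282 = a·1 + b·0 (s = 1, t = 0) and r₁ = 79 = a·0 + b·1 (s = 0, t = 1); each new remainder r_{k+1} = r_{k-1} − q_k·r_k inherits s_{k+1} = s_{k-1} − q_k·s_k, t_{k+1} = t_{k-1} − q_k·t_k, so r_k = a·s_k + b·t_k at every step:
  q = 3: r = 45, s = 1 − 3·0 = 1, t = 0 − 3·1 = -3  (check: 282·1 + 79·(-3) = 45)
  q = 1: r = 34, s = 0 − 1·1 = -1, t = 1 − 1·(-3) = 4  (check: 282·(-1) + 79·4 = 34)
  q = 1: r = 11, s = 1 − 1·(-1) = 2, t = -3 − 1·4 = -7  (check: 282·2 + 79·(-7) = 11)
  q = 3: r = 1, s = -1 − 3·2 = -7, t = 4 − 3·(-7) = 25  (check: 282·(-7) + 79·25 = 1)
The row with r = 1 (the gcd) gives the Bezout coefficients s = -7, t = 25.
Result: 282 · (-7) + 79 · (25) = 1.

gcd(282, 79) = 1; s = -7, t = 25 (check: 282·(-7) + 79·25 = 1).


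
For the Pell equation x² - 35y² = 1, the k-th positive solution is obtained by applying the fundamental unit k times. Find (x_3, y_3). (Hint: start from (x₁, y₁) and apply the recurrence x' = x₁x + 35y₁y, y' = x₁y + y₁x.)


Step 1: Find the fundamental solution (x₁, y₁) of x² - 35y² = 1.
  Expand √35 as a continued fraction. a₀ = ⌊√35⌋ = 5; iterate m_{k+1} = d_k·a_k − m_k, d_{k+1} = (35 − m_{k+1}²)/d_k, a_{k+1} = ⌊(a₀ + m_{k+1})/d_{k+1}⌋ (starting m₀ = 0, d₀ = 1), with convergents p_k = a_k·p_{k-1} + p_{k-2}, q_k = a_k·q_{k-1} + q_{k-2} (p₋₁ = 1, q₋₁ = 0):
  k = 0: a₀ = 5; p₀/q₀ = 5/1; p₀² − 35·q₀² = 25 − 35 = -10.
  k = 1: m = 5, d = 10, a = ⌊(5 + 5)/10⌋ = 1; p/q = (1·5 + 1)/(1·1 + 0) = 6/1; p² − 35·q² = 36 − 35 = 1.
  The first convergent with p² − 35·q² = 1 gives the fundamental solution (x₁, y₁) = (6, 1).
Step 2: Apply the recurrence (x_{n+1}, y_{n+1}) = (x₁x_n + 35y₁y_n, x₁y_n + y₁x_n) repeatedly.
  From (x_1, y_1) = (6, 1): x_2 = 6·6 + 35·1·1 = 71; y_2 = 6·1 + 1·6 = 12.
  From (x_2, y_2) = (71, 12): x_3 = 6·71 + 35·1·12 = 846; y_3 = 6·12 + 1·71 = 143.
Step 3: Verify x_3² - 35·y_3² = 715716 - 715715 = 1 (should be 1). ✓

(x_1, y_1) = (6, 1); (x_3, y_3) = (846, 143).


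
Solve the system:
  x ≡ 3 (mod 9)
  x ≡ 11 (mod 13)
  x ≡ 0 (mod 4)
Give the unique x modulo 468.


Moduli 9, 13, 4 are pairwise coprime; by CRT there is a unique solution modulo M = 9 · 13 · 4 = 468.
Solve pairwise, accumulating the modulus:
  Start with x ≡ 3 (mod 9).
  Combine with x ≡ 11 (mod 13): since gcd(9, 13) = 1, we get a unique residue mod 117.
    Write x = 3 + 9·t and substitute into x ≡ 11 (mod 13): 9·t ≡ 11 − 3 = 8 (mod 13).
    The inverse of 9 mod 13 is 3 (since 9·3 = 27 = 2·13 + 1), so t ≡ 3·8 = 24 ≡ 11 (mod 13).
    Then x = 3 + 9·11 = 102, valid modulo lcm(9, 13) = 117: x ≡ 102 (mod 117).
  Combine with x ≡ 0 (mod 4): since gcd(117, 4) = 1, we get a unique residue mod 468.
    Write x = 102 + 117·t and substitute into x ≡ 0 (mod 4): 117·t ≡ 0 − 102 = -102 (mod 4).
    Reduce coefficients mod 4: 1·t ≡ 2 (mod 4).
    So t ≡ 2 (mod 4).
    Then x = 102 + 117·2 = 336, valid modulo lcm(117, 4) = 468: x ≡ 336 (mod 468).
Verify: 336 mod 9 = 3 ✓, 336 mod 13 = 11 ✓, 336 mod 4 = 0 ✓.

x ≡ 336 (mod 468).


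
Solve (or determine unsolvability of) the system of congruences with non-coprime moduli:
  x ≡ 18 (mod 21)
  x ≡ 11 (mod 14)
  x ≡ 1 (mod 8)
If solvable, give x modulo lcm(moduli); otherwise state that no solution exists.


Moduli 21, 14, 8 are not pairwise coprime, so CRT works modulo lcm(m_i) when all pairwise compatibility conditions hold.
Pairwise compatibility: gcd(m_i, m_j) must divide a_i - a_j for every pair.
Merge one congruence at a time:
  Start: x ≡ 18 (mod 21).
  Combine with x ≡ 11 (mod 14): gcd(21, 14) = 7; 11 - 18 = -7, which IS divisible by 7, so compatible.
    Write x = 18 + 21·t and substitute into x ≡ 11 (mod 14): 21·t ≡ 11 − 18 = -7 (mod 14).
    Divide the congruence (and modulus) by g = 7: 3·t ≡ -1 (mod 2).
    Reduce coefficients mod 2: 1·t ≡ 1 (mod 2).
    So t ≡ 1 (mod 2).
    Then x = 18 + 21·1 = 39, valid modulo lcm(21, 14) = 42: x ≡ 39 (mod 42).
  Combine with x ≡ 1 (mod 8): gcd(42, 8) = 2; 1 - 39 = -38, which IS divisible by 2, so compatible.
    Write x = 39 + 42·t and substitute into x ≡ 1 (mod 8): 42·t ≡ 1 − 39 = -38 (mod 8).
    Divide the congruence (and modulus) by g = 2: 21·t ≡ -19 (mod 4).
    Reduce coefficients mod 4: 1·t ≡ 1 (mod 4).
    So t ≡ 1 (mod 4).
    Then x = 39 + 42·1 = 81, valid modulo lcm(42, 8) = 168: x ≡ 81 (mod 168).
Verify: 81 mod 21 = 18, 81 mod 14 = 11, 81 mod 8 = 1.

x ≡ 81 (mod 168).


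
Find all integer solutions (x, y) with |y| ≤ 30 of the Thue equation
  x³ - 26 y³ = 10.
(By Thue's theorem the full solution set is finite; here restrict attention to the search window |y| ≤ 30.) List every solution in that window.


The equation is x³ - 26y³ = 10. For fixed y, x³ = 26·y³ + 10, so a solution requires the RHS to be a perfect cube.
Strategy: iterate y from -30 to 30, compute RHS = 26·y³ + 10, and check whether it is a (positive or negative) perfect cube.
Check small values of y:
  y = 0: RHS = 10 is not a perfect cube.
  y = 1: RHS = 36 is not a perfect cube.
  y = -1: RHS = -16 is not a perfect cube.
  y = 2: RHS = 218 is not a perfect cube.
  y = -2: RHS = -198 is not a perfect cube.
  y = 3: RHS = 712 is not a perfect cube.
  y = -3: RHS = -692 is not a perfect cube.
Continuing the search up to |y| = 30 finds no solutions either.
No (x, y) in the scanned range satisfies the equation.

No integer solutions with |y| ≤ 30.


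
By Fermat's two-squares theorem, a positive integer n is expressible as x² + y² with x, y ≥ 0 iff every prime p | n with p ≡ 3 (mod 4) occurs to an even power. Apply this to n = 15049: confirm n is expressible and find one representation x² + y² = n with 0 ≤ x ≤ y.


Step 1: Factor n = 15049 = 101 · 149.
Step 2: Check the mod-4 condition on each prime factor: 101 ≡ 1 (mod 4), exponent 1; 149 ≡ 1 (mod 4), exponent 1.
All primes ≡ 3 (mod 4) appear to even exponent (or don't appear), so by the two-squares theorem n IS expressible as a sum of two squares.
Step 3: Build a representation. Here n = 101 · 149 is a product of primes ≡ 1 (mod 4). Each prime p ≡ 1 (mod 4) is itself a sum of two squares; find a² by testing p − a² for a perfect square:
  101: 101 − 1² = 100 = 10² ⇒ 101 = 1² + 10².
  149: 149 − 1² = 148, 149 − 2² = 145, 149 − 3² = 140, 149 − 4² = 133, 149 − 5² = 124, 149 − 6² = 113, 149 − 7² = 100 = 10² ⇒ 149 = 7² + 10².
  Combine using the Brahmagupta–Fibonacci identity (a² + b²)(c² + d²) = (ac − bd)² + (ad + bc)² = (ac + bd)² + (ad − bc)²:
  101 · 149 = 15049: from (1² + 10²)(7² + 10²), take (1·7 − 10·10, 1·10 + 10·7) = (7 − 100, 10 + 70) = (-93, 80); dropping signs (only squares matter) gives (93, 80); check 93² + 80² = 8649 + 6400 = 15049 ✓.
Step 4: Order so x ≤ y and verify: 80² + 93² = 6400 + 8649 = 15049 = n. ✓

n = 15049 = 80² + 93² (one valid representation with x ≤ y).


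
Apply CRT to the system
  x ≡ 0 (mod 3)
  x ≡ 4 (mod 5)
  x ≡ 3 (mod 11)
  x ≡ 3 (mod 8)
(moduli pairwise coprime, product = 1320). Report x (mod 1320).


Product of moduli M = 3 · 5 · 11 · 8 = 1320.
Merge one congruence at a time:
  Start: x ≡ 0 (mod 3).
  Combine with x ≡ 4 (mod 5); new modulus lcm = 15.
    Write x = 0 + 3·t and substitute into x ≡ 4 (mod 5): 3·t ≡ 4 − 0 = 4 (mod 5).
    The inverse of 3 mod 5 is 2 (since 3·2 = 6 = 1·5 + 1), so t ≡ 2·4 = 8 ≡ 3 (mod 5).
    Then x = 0 + 3·3 = 9, valid modulo lcm(3, 5) = 15: x ≡ 9 (mod 15).
  Combine with x ≡ 3 (mod 11); new modulus lcm = 165.
    Write x = 9 + 15·t and substitute into x ≡ 3 (mod 11): 15·t ≡ 3 − 9 = -6 (mod 11).
    Reduce coefficients mod 11: 4·t ≡ 5 (mod 11).
    The inverse of 4 mod 11 is 3 (since 4·3 = 12 = 1·11 + 1), so t ≡ 3·5 = 15 ≡ 4 (mod 11).
    Then x = 9 + 15·4 = 69, valid modulo lcm(15, 11) = 165: x ≡ 69 (mod 165).
  Combine with x ≡ 3 (mod 8); new modulus lcm = 1320.
    Write x = 69 + 165·t and substitute into x ≡ 3 (mod 8): 165·t ≡ 3 − 69 = -66 (mod 8).
    Reduce coefficients mod 8: 5·t ≡ 6 (mod 8).
    The inverse of 5 mod 8 is 5 (since 5·5 = 25 = 3·8 + 1), so t ≡ 5·6 = 30 ≡ 6 (mod 8).
    Then x = 69 + 165·6 = 1059, valid modulo lcm(165, 8) = 1320: x ≡ 1059 (mod 1320).
Verify against each original: 1059 mod 3 = 0, 1059 mod 5 = 4, 1059 mod 11 = 3, 1059 mod 8 = 3.

x ≡ 1059 (mod 1320).


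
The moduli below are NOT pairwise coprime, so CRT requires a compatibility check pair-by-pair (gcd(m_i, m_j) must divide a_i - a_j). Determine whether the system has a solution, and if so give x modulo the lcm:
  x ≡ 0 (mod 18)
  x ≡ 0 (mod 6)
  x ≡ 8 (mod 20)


Moduli 18, 6, 20 are not pairwise coprime, so CRT works modulo lcm(m_i) when all pairwise compatibility conditions hold.
Pairwise compatibility: gcd(m_i, m_j) must divide a_i - a_j for every pair.
Merge one congruence at a time:
  Start: x ≡ 0 (mod 18).
  Combine with x ≡ 0 (mod 6): gcd(18, 6) = 6; 0 - 0 = 0, which IS divisible by 6, so compatible.
    Write x = 0 + 18·t and substitute into x ≡ 0 (mod 6): 18·t ≡ 0 − 0 = 0 (mod 6).
    Divide the congruence (and modulus) by g = 6: 3·t ≡ 0 (mod 1).
    Modulo 1 every t works; take t = 0.
    Then x = 0 + 18·0 = 0, valid modulo lcm(18, 6) = 18: x ≡ 0 (mod 18).
  Combine with x ≡ 8 (mod 20): gcd(18, 20) = 2; 8 - 0 = 8, which IS divisible by 2, so compatible.
    Write x = 0 + 18·t and substitute into x ≡ 8 (mod 20): 18·t ≡ 8 − 0 = 8 (mod 20).
    Divide the congruence (and modulus) by g = 2: 9·t ≡ 4 (mod 10).
    The inverse of 9 mod 10 is 9 (since 9·9 = 81 = 8·10 + 1), so t ≡ 9·4 = 36 ≡ 6 (mod 10).
    Then x = 0 + 18·6 = 108, valid modulo lcm(18, 20) = 180: x ≡ 108 (mod 180).
Verify: 108 mod 18 = 0, 108 mod 6 = 0, 108 mod 20 = 8.

x ≡ 108 (mod 180).


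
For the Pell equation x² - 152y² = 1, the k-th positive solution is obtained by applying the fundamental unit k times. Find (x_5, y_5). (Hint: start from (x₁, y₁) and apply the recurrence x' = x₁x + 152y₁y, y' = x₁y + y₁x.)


Step 1: Find the fundamental solution (x₁, y₁) of x² - 152y² = 1.
  Expand √152 as a continued fraction. a₀ = ⌊√152⌋ = 12; iterate m_{k+1} = d_k·a_k − m_k, d_{k+1} = (152 − m_{k+1}²)/d_k, a_{k+1} = ⌊(a₀ + m_{k+1})/d_{k+1}⌋ (starting m₀ = 0, d₀ = 1), with convergents p_k = a_k·p_{k-1} + p_{k-2}, q_k = a_k·q_{k-1} + q_{k-2} (p₋₁ = 1, q₋₁ = 0):
  k = 0: a₀ = 12; p₀/q₀ = 12/1; p₀² − 152·q₀² = 144 − 152 = -8.
  k = 1: m = 12, d = 8, a = ⌊(12 + 12)/8⌋ = 3; p/q = (3·12 + 1)/(3·1 + 0) = 37/3; p² − 152·q² = 1369 − 1368 = 1.
  The first convergent with p² − 152·q² = 1 gives the fundamental solution (x₁, y₁) = (37, 3).
Step 2: Apply the recurrence (x_{n+1}, y_{n+1}) = (x₁x_n + 152y₁y_n, x₁y_n + y₁x_n) repeatedly.
  From (x_1, y_1) = (37, 3): x_2 = 37·37 + 152·3·3 = 2737; y_2 = 37·3 + 3·37 = 222.
  From (x_2, y_2) = (2737, 222): x_3 = 37·2737 + 152·3·222 = 202501; y_3 = 37·222 + 3·2737 = 16425.
  From (x_3, y_3) = (202501, 16425): x_4 = 37·202501 + 152·3·16425 = 14982337; y_4 = 37·16425 + 3·202501 = 1215228.
  From (x_4, y_4) = (14982337, 1215228): x_5 = 37·14982337 + 152·3·1215228 = 1108490437; y_5 = 37·1215228 + 3·14982337 = 89910447.
Step 3: Verify x_5² - 152·y_5² = 1228751048920450969 - 1228751048920450968 = 1 (should be 1). ✓

(x_1, y_1) = (37, 3); (x_5, y_5) = (1108490437, 89910447).


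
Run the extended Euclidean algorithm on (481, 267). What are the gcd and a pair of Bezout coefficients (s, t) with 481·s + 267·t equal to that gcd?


Euclidean algorithm on (481, 267) — divide until remainder is 0:
  481 = 1 · 267 + 214
  267 = 1 · 214 + 53
  214 = 4 · 53 + 2
  53 = 26 · 2 + 1
  2 = 2 · 1 + 0
gcd(481, 267) = 1.
Track Bezout coefficients alongside the remainders: start with r₀ = 481 = a·1 + b·0 (s = 1, t = 0) and r₁ = 267 = a·0 + b·1 (s = 0, t = 1); each new remainder r_{k+1} = r_{k-1} − q_k·r_k inherits s_{k+1} = s_{k-1} − q_k·s_k, t_{k+1} = t_{k-1} − q_k·t_k, so r_k = a·s_k + b·t_k at every step:
  q = 1: r = 214, s = 1 − 1·0 = 1, t = 0 − 1·1 = -1  (check: 481·1 + 267·(-1) = 214)
  q = 1: r = 53, s = 0 − 1·1 = -1, t = 1 − 1·(-1) = 2  (check: 481·(-1) + 267·2 = 53)
  q = 4: r = 2, s = 1 − 4·(-1) = 5, t = -1 − 4·2 = -9  (check: 481·5 + 267·(-9) = 2)
  q = 26: r = 1, s = -1 − 26·5 = -131, t = 2 − 26·(-9) = 236  (check: 481·(-131) + 267·236 = 1)
The row with r = 1 (the gcd) gives the Bezout coefficients s = -131, t = 236.
Result: 481 · (-131) + 267 · (236) = 1.

gcd(481, 267) = 1; s = -131, t = 236 (check: 481·(-131) + 267·236 = 1).


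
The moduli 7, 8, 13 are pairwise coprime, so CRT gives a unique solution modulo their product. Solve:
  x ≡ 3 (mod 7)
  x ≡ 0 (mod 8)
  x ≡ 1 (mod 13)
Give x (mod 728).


Moduli 7, 8, 13 are pairwise coprime; by CRT there is a unique solution modulo M = 7 · 8 · 13 = 728.
Solve pairwise, accumulating the modulus:
  Start with x ≡ 3 (mod 7).
  Combine with x ≡ 0 (mod 8): since gcd(7, 8) = 1, we get a unique residue mod 56.
    Write x = 3 + 7·t and substitute into x ≡ 0 (mod 8): 7·t ≡ 0 − 3 = -3 (mod 8).
    Reduce coefficients mod 8: 7·t ≡ 5 (mod 8).
    The inverse of 7 mod 8 is 7 (since 7·7 = 49 = 6·8 + 1), so t ≡ 7·5 = 35 ≡ 3 (mod 8).
    Then x = 3 + 7·3 = 24, valid modulo lcm(7, 8) = 56: x ≡ 24 (mod 56).
  Combine with x ≡ 1 (mod 13): since gcd(56, 13) = 1, we get a unique residue mod 728.
    Write x = 24 + 56·t and substitute into x ≡ 1 (mod 13): 56·t ≡ 1 − 24 = -23 (mod 13).
    Reduce coefficients mod 13: 4·t ≡ 3 (mod 13).
    The inverse of 4 mod 13 is 10 (since 4·10 = 40 = 3·13 + 1), so t ≡ 10·3 = 30 ≡ 4 (mod 13).
    Then x = 24 + 56·4 = 248, valid modulo lcm(56, 13) = 728: x ≡ 248 (mod 728).
Verify: 248 mod 7 = 3 ✓, 248 mod 8 = 0 ✓, 248 mod 13 = 1 ✓.

x ≡ 248 (mod 728).


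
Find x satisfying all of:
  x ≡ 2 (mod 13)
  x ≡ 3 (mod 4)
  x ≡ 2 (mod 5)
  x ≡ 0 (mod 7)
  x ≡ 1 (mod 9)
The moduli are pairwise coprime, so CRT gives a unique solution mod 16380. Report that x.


Product of moduli M = 13 · 4 · 5 · 7 · 9 = 16380.
Merge one congruence at a time:
  Start: x ≡ 2 (mod 13).
  Combine with x ≡ 3 (mod 4); new modulus lcm = 52.
    Write x = 2 + 13·t and substitute into x ≡ 3 (mod 4): 13·t ≡ 3 − 2 = 1 (mod 4).
    Reduce coefficients mod 4: 1·t ≡ 1 (mod 4).
    So t ≡ 1 (mod 4).
    Then x = 2 + 13·1 = 15, valid modulo lcm(13, 4) = 52: x ≡ 15 (mod 52).
  Combine with x ≡ 2 (mod 5); new modulus lcm = 260.
    Write x = 15 + 52·t and substitute into x ≡ 2 (mod 5): 52·t ≡ 2 − 15 = -13 (mod 5).
    Reduce coefficients mod 5: 2·t ≡ 2 (mod 5).
    The inverse of 2 mod 5 is 3 (since 2·3 = 6 = 1·5 + 1), so t ≡ 3·2 = 6 ≡ 1 (mod 5).
    Then x = 15 + 52·1 = 67, valid modulo lcm(52, 5) = 260: x ≡ 67 (mod 260).
  Combine with x ≡ 0 (mod 7); new modulus lcm = 1820.
    Write x = 67 + 260·t and substitute into x ≡ 0 (mod 7): 260·t ≡ 0 − 67 = -67 (mod 7).
    Reduce coefficients mod 7: 1·t ≡ 3 (mod 7).
    So t ≡ 3 (mod 7).
    Then x = 67 + 260·3 = 847, valid modulo lcm(260, 7) = 1820: x ≡ 847 (mod 1820).
  Combine with x ≡ 1 (mod 9); new modulus lcm = 16380.
    Write x = 847 + 1820·t and substitute into x ≡ 1 (mod 9): 1820·t ≡ 1 − 847 = -846 (mod 9).
    Reduce coefficients mod 9: 2·t ≡ 0 (mod 9).
    The inverse of 2 mod 9 is 5 (since 2·5 = 10 = 1·9 + 1), so t ≡ 5·0 = 0 ≡ 0 (mod 9).
    Then x = 847 + 1820·0 = 847, valid modulo lcm(1820, 9) = 16380: x ≡ 847 (mod 16380).
Verify against each original: 847 mod 13 = 2, 847 mod 4 = 3, 847 mod 5 = 2, 847 mod 7 = 0, 847 mod 9 = 1.

x ≡ 847 (mod 16380).


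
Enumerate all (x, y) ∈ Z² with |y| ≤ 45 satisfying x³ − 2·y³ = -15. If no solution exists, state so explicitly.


The equation is x³ - 2y³ = -15. For fixed y, x³ = 2·y³ − 15, so a solution requires the RHS to be a perfect cube.
Strategy: iterate y from -45 to 45, compute RHS = 2·y³ − 15, and check whether it is a (positive or negative) perfect cube.
Check small values of y:
  y = 0: RHS = -15 is not a perfect cube.
  y = 1: RHS = -13 is not a perfect cube.
  y = -1: RHS = -17 is not a perfect cube.
  y = 2: RHS = 1 = (1)³ ⇒ x = 1 works.
  y = -2: RHS = -31 is not a perfect cube.
  y = 3: RHS = 39 is not a perfect cube.
  y = -3: RHS = -69 is not a perfect cube.
Continuing the search up to |y| = 45 finds no further solutions beyond those listed.
Collected solutions: (1, 2).

Solutions (with |y| ≤ 45): (1, 2).


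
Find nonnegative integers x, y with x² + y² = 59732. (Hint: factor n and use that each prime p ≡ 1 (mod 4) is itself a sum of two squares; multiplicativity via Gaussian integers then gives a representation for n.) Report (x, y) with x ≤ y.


Step 1: Factor n = 59732 = 2^2 · 109 · 137.
Step 2: Check the mod-4 condition on each prime factor: 2 = 2 (special); 109 ≡ 1 (mod 4), exponent 1; 137 ≡ 1 (mod 4), exponent 1.
All primes ≡ 3 (mod 4) appear to even exponent (or don't appear), so by the two-squares theorem n IS expressible as a sum of two squares.
Step 3: Build a representation. Group n = k² · m with k = 2 and m = 109 · 137 = 14933 (a product of primes ≡ 1 (mod 4)); a representation of m scales to one of n via (k·x)² + (k·y)² = k²(x² + y²). Each prime p ≡ 1 (mod 4) is itself a sum of two squares; find a² by testing p − a² for a perfect square:
  109: 109 − 1² = 108, 109 − 2² = 105, 109 − 3² = 100 = 10² ⇒ 109 = 3² + 10².
  137: 137 − 1² = 136, 137 − 2² = 133, 137 − 3² = 128, 137 − 4² = 121 = 11² ⇒ 137 = 4² + 11².
  Combine using the Brahmagupta–Fibonacci identity (a² + b²)(c² + d²) = (ac − bd)² + (ad + bc)² = (ac + bd)² + (ad − bc)²:
  109 · 137 = 14933: from (3² + 10²)(4² + 11²), take (3·4 − 10·11, 3·11 + 10·4) = (12 − 110, 33 + 40) = (-98, 73); dropping signs (only squares matter) gives (98, 73); check 98² + 73² = 9604 + 5329 = 14933 ✓.
  Scale by k = 2: (2·98, 2·73) = (196, 146).
Step 4: Order so x ≤ y and verify: 146² + 196² = 21316 + 38416 = 59732 = n. ✓

n = 59732 = 146² + 196² (one valid representation with x ≤ y).


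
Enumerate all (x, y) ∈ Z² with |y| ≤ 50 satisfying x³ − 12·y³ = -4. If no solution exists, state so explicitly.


The equation is x³ - 12y³ = -4. For fixed y, x³ = 12·y³ − 4, so a solution requires the RHS to be a perfect cube.
Strategy: iterate y from -50 to 50, compute RHS = 12·y³ − 4, and check whether it is a (positive or negative) perfect cube.
Check small values of y:
  y = 0: RHS = -4 is not a perfect cube.
  y = 1: RHS = 8 = (2)³ ⇒ x = 2 works.
  y = -1: RHS = -16 is not a perfect cube.
  y = 2: RHS = 92 is not a perfect cube.
  y = -2: RHS = -100 is not a perfect cube.
  y = 3: RHS = 320 is not a perfect cube.
  y = -3: RHS = -328 is not a perfect cube.
Continuing the search up to |y| = 50 finds no further solutions beyond those listed.
Collected solutions: (2, 1).

Solutions (with |y| ≤ 50): (2, 1).


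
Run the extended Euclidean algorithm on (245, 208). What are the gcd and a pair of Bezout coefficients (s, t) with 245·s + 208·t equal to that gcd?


Euclidean algorithm on (245, 208) — divide until remainder is 0:
  245 = 1 · 208 + 37
  208 = 5 · 37 + 23
  37 = 1 · 23 + 14
  23 = 1 · 14 + 9
  14 = 1 · 9 + 5
  9 = 1 · 5 + 4
  5 = 1 · 4 + 1
  4 = 4 · 1 + 0
gcd(245, 208) = 1.
Track Bezout coefficients alongside the remainders: start with r₀ = 245 = a·1 + b·0 (s = 1, t = 0) and r₁ = 208 = a·0 + b·1 (s = 0, t = 1); each new remainder r_{k+1} = r_{k-1} − q_k·r_k inherits s_{k+1} = s_{k-1} − q_k·s_k, t_{k+1} = t_{k-1} − q_k·t_k, so r_k = a·s_k + b·t_k at every step:
  q = 1: r = 37, s = 1 − 1·0 = 1, t = 0 − 1·1 = -1  (check: 245·1 + 208·(-1) = 37)
  q = 5: r = 23, s = 0 − 5·1 = -5, t = 1 − 5·(-1) = 6  (check: 245·(-5) + 208·6 = 23)
  q = 1: r = 14, s = 1 − 1·(-5) = 6, t = -1 − 1·6 = -7  (check: 245·6 + 208·(-7) = 14)
  q = 1: r = 9, s = -5 − 1·6 = -11, t = 6 − 1·(-7) = 13  (check: 245·(-11) + 208·13 = 9)
  q = 1: r = 5, s = 6 − 1·(-11) = 17, t = -7 − 1·13 = -20  (check: 245·17 + 208·(-20) = 5)
  q = 1: r = 4, s = -11 − 1·17 = -28, t = 13 − 1·(-20) = 33  (check: 245·(-28) + 208·33 = 4)
  q = 1: r = 1, s = 17 − 1·(-28) = 45, t = -20 − 1·33 = -53  (check: 245·45 + 208·(-53) = 1)
The row with r = 1 (the gcd) gives the Bezout coefficients s = 45, t = -53.
Result: 245 · (45) + 208 · (-53) = 1.

gcd(245, 208) = 1; s = 45, t = -53 (check: 245·45 + 208·(-53) = 1).


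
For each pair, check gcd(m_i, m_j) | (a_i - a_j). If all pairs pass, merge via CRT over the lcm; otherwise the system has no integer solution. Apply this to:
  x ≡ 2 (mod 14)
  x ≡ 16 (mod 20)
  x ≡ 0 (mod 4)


Moduli 14, 20, 4 are not pairwise coprime, so CRT works modulo lcm(m_i) when all pairwise compatibility conditions hold.
Pairwise compatibility: gcd(m_i, m_j) must divide a_i - a_j for every pair.
Merge one congruence at a time:
  Start: x ≡ 2 (mod 14).
  Combine with x ≡ 16 (mod 20): gcd(14, 20) = 2; 16 - 2 = 14, which IS divisible by 2, so compatible.
    Write x = 2 + 14·t and substitute into x ≡ 16 (mod 20): 14·t ≡ 16 − 2 = 14 (mod 20).
    Divide the congruence (and modulus) by g = 2: 7·t ≡ 7 (mod 10).
    The inverse of 7 mod 10 is 3 (since 7·3 = 21 = 2·10 + 1), so t ≡ 3·7 = 21 ≡ 1 (mod 10).
    Then x = 2 + 14·1 = 16, valid modulo lcm(14, 20) = 140: x ≡ 16 (mod 140).
  Combine with x ≡ 0 (mod 4): gcd(140, 4) = 4; 0 - 16 = -16, which IS divisible by 4, so compatible.
    Write x = 16 + 140·t and substitute into x ≡ 0 (mod 4): 140·t ≡ 0 − 16 = -16 (mod 4).
    Divide the congruence (and modulus) by g = 4: 35·t ≡ -4 (mod 1).
    Modulo 1 every t works; take t = 0.
    Then x = 16 + 140·0 = 16, valid modulo lcm(140, 4) = 140: x ≡ 16 (mod 140).
Verify: 16 mod 14 = 2, 16 mod 20 = 16, 16 mod 4 = 0.

x ≡ 16 (mod 140).


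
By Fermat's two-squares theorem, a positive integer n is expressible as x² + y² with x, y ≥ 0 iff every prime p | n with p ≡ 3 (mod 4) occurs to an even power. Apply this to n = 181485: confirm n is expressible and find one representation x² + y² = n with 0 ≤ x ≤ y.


Step 1: Factor n = 181485 = 3^2 · 5 · 37 · 109.
Step 2: Check the mod-4 condition on each prime factor: 3 ≡ 3 (mod 4), exponent 2 (must be even); 5 ≡ 1 (mod 4), exponent 1; 37 ≡ 1 (mod 4), exponent 1; 109 ≡ 1 (mod 4), exponent 1.
All primes ≡ 3 (mod 4) appear to even exponent (or don't appear), so by the two-squares theorem n IS expressible as a sum of two squares.
Step 3: Build a representation. Group n = k² · m with k = 3 and m = 5 · 37 · 109 = 20165 (a product of primes ≡ 1 (mod 4)); a representation of m scales to one of n via (k·x)² + (k·y)² = k²(x² + y²). Each prime p ≡ 1 (mod 4) is itself a sum of two squares; find a² by testing p − a² for a perfect square:
  5: 5 − 1² = 4 = 2² ⇒ 5 = 1² + 2².
  37: 37 − 1² = 36 = 6² ⇒ 37 = 1² + 6².
  109: 109 − 1² = 108, 109 − 2² = 105, 109 − 3² = 100 = 10² ⇒ 109 = 3² + 10².
  Combine using the Brahmagupta–Fibonacci identity (a² + b²)(c² + d²) = (ac − bd)² + (ad + bc)² = (ac + bd)² + (ad − bc)²:
  5 · 37 = 185: from (1² + 2²)(1² + 6²), take (1·1 − 2·6, 1·6 + 2·1) = (1 − 12, 6 + 2) = (-11, 8); dropping signs (only squares matter) gives (11, 8); check 11² + 8² = 121 + 64 = 185 ✓.
  185 · 109 = 20165: from (11² + 8²)(3² + 10²), take (11·3 − 8·10, 11·10 + 8·3) = (33 − 80, 110 + 24) = (-47, 134); dropping signs (only squares matter) gives (47, 134); check 47² + 134² = 2209 + 17956 = 20165 ✓.
  Scale by k = 3: (3·47, 3·134) = (141, 402).
Step 4: Order so x ≤ y and verify: 141² + 402² = 19881 + 161604 = 181485 = n. ✓

n = 181485 = 141² + 402² (one valid representation with x ≤ y).


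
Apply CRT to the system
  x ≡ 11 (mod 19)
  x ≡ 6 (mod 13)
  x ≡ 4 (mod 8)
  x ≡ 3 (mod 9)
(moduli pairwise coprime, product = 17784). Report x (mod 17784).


Product of moduli M = 19 · 13 · 8 · 9 = 17784.
Merge one congruence at a time:
  Start: x ≡ 11 (mod 19).
  Combine with x ≡ 6 (mod 13); new modulus lcm = 247.
    Write x = 11 + 19·t and substitute into x ≡ 6 (mod 13): 19·t ≡ 6 − 11 = -5 (mod 13).
    Reduce coefficients mod 13: 6·t ≡ 8 (mod 13).
    The inverse of 6 mod 13 is 11 (since 6·11 = 66 = 5·13 + 1), so t ≡ 11·8 = 88 ≡ 10 (mod 13).
    Then x = 11 + 19·10 = 201, valid modulo lcm(19, 13) = 247: x ≡ 201 (mod 247).
  Combine with x ≡ 4 (mod 8); new modulus lcm = 1976.
    Write x = 201 + 247·t and substitute into x ≡ 4 (mod 8): 247·t ≡ 4 − 201 = -197 (mod 8).
    Reduce coefficients mod 8: 7·t ≡ 3 (mod 8).
    The inverse of 7 mod 8 is 7 (since 7·7 = 49 = 6·8 + 1), so t ≡ 7·3 = 21 ≡ 5 (mod 8).
    Then x = 201 + 247·5 = 1436, valid modulo lcm(247, 8) = 1976: x ≡ 1436 (mod 1976).
  Combine with x ≡ 3 (mod 9); new modulus lcm = 17784.
    Write x = 1436 + 1976·t and substitute into x ≡ 3 (mod 9): 1976·t ≡ 3 − 1436 = -1433 (mod 9).
    Reduce coefficients mod 9: 5·t ≡ 7 (mod 9).
    The inverse of 5 mod 9 is 2 (since 5·2 = 10 = 1·9 + 1), so t ≡ 2·7 = 14 ≡ 5 (mod 9).
    Then x = 1436 + 1976·5 = 11316, valid modulo lcm(1976, 9) = 17784: x ≡ 11316 (mod 17784).
Verify against each original: 11316 mod 19 = 11, 11316 mod 13 = 6, 11316 mod 8 = 4, 11316 mod 9 = 3.

x ≡ 11316 (mod 17784).


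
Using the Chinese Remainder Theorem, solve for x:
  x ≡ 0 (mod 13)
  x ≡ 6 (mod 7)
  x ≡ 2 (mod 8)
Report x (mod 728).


Moduli 13, 7, 8 are pairwise coprime; by CRT there is a unique solution modulo M = 13 · 7 · 8 = 728.
Solve pairwise, accumulating the modulus:
  Start with x ≡ 0 (mod 13).
  Combine with x ≡ 6 (mod 7): since gcd(13, 7) = 1, we get a unique residue mod 91.
    Write x = 0 + 13·t and substitute into x ≡ 6 (mod 7): 13·t ≡ 6 − 0 = 6 (mod 7).
    Reduce coefficients mod 7: 6·t ≡ 6 (mod 7).
    The inverse of 6 mod 7 is 6 (since 6·6 = 36 = 5·7 + 1), so t ≡ 6·6 = 36 ≡ 1 (mod 7).
    Then x = 0 + 13·1 = 13, valid modulo lcm(13, 7) = 91: x ≡ 13 (mod 91).
  Combine with x ≡ 2 (mod 8): since gcd(91, 8) = 1, we get a unique residue mod 728.
    Write x = 13 + 91·t and substitute into x ≡ 2 (mod 8): 91·t ≡ 2 − 13 = -11 (mod 8).
    Reduce coefficients mod 8: 3·t ≡ 5 (mod 8).
    The inverse of 3 mod 8 is 3 (since 3·3 = 9 = 1·8 + 1), so t ≡ 3·5 = 15 ≡ 7 (mod 8).
    Then x = 13 + 91·7 = 650, valid modulo lcm(91, 8) = 728: x ≡ 650 (mod 728).
Verify: 650 mod 13 = 0 ✓, 650 mod 7 = 6 ✓, 650 mod 8 = 2 ✓.

x ≡ 650 (mod 728).


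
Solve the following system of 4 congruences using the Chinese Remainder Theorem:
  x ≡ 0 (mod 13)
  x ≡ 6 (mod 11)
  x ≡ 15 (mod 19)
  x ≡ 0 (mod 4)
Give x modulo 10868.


Product of moduli M = 13 · 11 · 19 · 4 = 10868.
Merge one congruence at a time:
  Start: x ≡ 0 (mod 13).
  Combine with x ≡ 6 (mod 11); new modulus lcm = 143.
    Write x = 0 + 13·t and substitute into x ≡ 6 (mod 11): 13·t ≡ 6 − 0 = 6 (mod 11).
    Reduce coefficients mod 11: 2·t ≡ 6 (mod 11).
    The inverse of 2 mod 11 is 6 (since 2·6 = 12 = 1·11 + 1), so t ≡ 6·6 = 36 ≡ 3 (mod 11).
    Then x = 0 + 13·3 = 39, valid modulo lcm(13, 11) = 143: x ≡ 39 (mod 143).
  Combine with x ≡ 15 (mod 19); new modulus lcm = 2717.
    Write x = 39 + 143·t and substitute into x ≡ 15 (mod 19): 143·t ≡ 15 − 39 = -24 (mod 19).
    Reduce coefficients mod 19: 10·t ≡ 14 (mod 19).
    The inverse of 10 mod 19 is 2 (since 10·2 = 20 = 1·19 + 1), so t ≡ 2·14 = 28 ≡ 9 (mod 19).
    Then x = 39 + 143·9 = 1326, valid modulo lcm(143, 19) = 2717: x ≡ 1326 (mod 2717).
  Combine with x ≡ 0 (mod 4); new modulus lcm = 10868.
    Write x = 1326 + 2717·t and substitute into x ≡ 0 (mod 4): 2717·t ≡ 0 − 1326 = -1326 (mod 4).
    Reduce coefficients mod 4: 1·t ≡ 2 (mod 4).
    So t ≡ 2 (mod 4).
    Then x = 1326 + 2717·2 = 6760, valid modulo lcm(2717, 4) = 10868: x ≡ 6760 (mod 10868).
Verify against each original: 6760 mod 13 = 0, 6760 mod 11 = 6, 6760 mod 19 = 15, 6760 mod 4 = 0.

x ≡ 6760 (mod 10868).


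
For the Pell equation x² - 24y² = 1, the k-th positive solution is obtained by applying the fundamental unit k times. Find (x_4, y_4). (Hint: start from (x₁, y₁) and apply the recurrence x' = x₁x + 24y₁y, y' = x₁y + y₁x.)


Step 1: Find the fundamental solution (x₁, y₁) of x² - 24y² = 1.
  Expand √24 as a continued fraction. a₀ = ⌊√24⌋ = 4; iterate m_{k+1} = d_k·a_k − m_k, d_{k+1} = (24 − m_{k+1}²)/d_k, a_{k+1} = ⌊(a₀ + m_{k+1})/d_{k+1}⌋ (starting m₀ = 0, d₀ = 1), with convergents p_k = a_k·p_{k-1} + p_{k-2}, q_k = a_k·q_{k-1} + q_{k-2} (p₋₁ = 1, q₋₁ = 0):
  k = 0: a₀ = 4; p₀/q₀ = 4/1; p₀² − 24·q₀² = 16 − 24 = -8.
  k = 1: m = 4, d = 8, a = ⌊(4 + 4)/8⌋ = 1; p/q = (1·4 + 1)/(1·1 + 0) = 5/1; p² − 24·q² = 25 − 24 = 1.
  The first convergent with p² − 24·q² = 1 gives the fundamental solution (x₁, y₁) = (5, 1).
Step 2: Apply the recurrence (x_{n+1}, y_{n+1}) = (x₁x_n + 24y₁y_n, x₁y_n + y₁x_n) repeatedly.
  From (x_1, y_1) = (5, 1): x_2 = 5·5 + 24·1·1 = 49; y_2 = 5·1 + 1·5 = 10.
  From (x_2, y_2) = (49, 10): x_3 = 5·49 + 24·1·10 = 485; y_3 = 5·10 + 1·49 = 99.
  From (x_3, y_3) = (485, 99): x_4 = 5·485 + 24·1·99 = 4801; y_4 = 5·99 + 1·485 = 980.
Step 3: Verify x_4² - 24·y_4² = 23049601 - 23049600 = 1 (should be 1). ✓

(x_1, y_1) = (5, 1); (x_4, y_4) = (4801, 980).


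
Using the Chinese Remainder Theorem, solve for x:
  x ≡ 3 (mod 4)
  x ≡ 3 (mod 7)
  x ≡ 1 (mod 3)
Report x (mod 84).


Moduli 4, 7, 3 are pairwise coprime; by CRT there is a unique solution modulo M = 4 · 7 · 3 = 84.
Solve pairwise, accumulating the modulus:
  Start with x ≡ 3 (mod 4).
  Combine with x ≡ 3 (mod 7): since gcd(4, 7) = 1, we get a unique residue mod 28.
    Write x = 3 + 4·t and substitute into x ≡ 3 (mod 7): 4·t ≡ 3 − 3 = 0 (mod 7).
    The inverse of 4 mod 7 is 2 (since 4·2 = 8 = 1·7 + 1), so t ≡ 2·0 = 0 ≡ 0 (mod 7).
    Then x = 3 + 4·0 = 3, valid modulo lcm(4, 7) = 28: x ≡ 3 (mod 28).
  Combine with x ≡ 1 (mod 3): since gcd(28, 3) = 1, we get a unique residue mod 84.
    Write x = 3 + 28·t and substitute into x ≡ 1 (mod 3): 28·t ≡ 1 − 3 = -2 (mod 3).
    Reduce coefficients mod 3: 1·t ≡ 1 (mod 3).
    So t ≡ 1 (mod 3).
    Then x = 3 + 28·1 = 31, valid modulo lcm(28, 3) = 84: x ≡ 31 (mod 84).
Verify: 31 mod 4 = 3 ✓, 31 mod 7 = 3 ✓, 31 mod 3 = 1 ✓.

x ≡ 31 (mod 84).


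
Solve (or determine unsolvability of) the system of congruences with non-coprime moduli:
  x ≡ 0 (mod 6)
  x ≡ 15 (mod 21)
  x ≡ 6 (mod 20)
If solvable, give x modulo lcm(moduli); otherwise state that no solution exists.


Moduli 6, 21, 20 are not pairwise coprime, so CRT works modulo lcm(m_i) when all pairwise compatibility conditions hold.
Pairwise compatibility: gcd(m_i, m_j) must divide a_i - a_j for every pair.
Merge one congruence at a time:
  Start: x ≡ 0 (mod 6).
  Combine with x ≡ 15 (mod 21): gcd(6, 21) = 3; 15 - 0 = 15, which IS divisible by 3, so compatible.
    Write x = 0 + 6·t and substitute into x ≡ 15 (mod 21): 6·t ≡ 15 − 0 = 15 (mod 21).
    Divide the congruence (and modulus) by g = 3: 2·t ≡ 5 (mod 7).
    The inverse of 2 mod 7 is 4 (since 2·4 = 8 = 1·7 + 1), so t ≡ 4·5 = 20 ≡ 6 (mod 7).
    Then x = 0 + 6·6 = 36, valid modulo lcm(6, 21) = 42: x ≡ 36 (mod 42).
  Combine with x ≡ 6 (mod 20): gcd(42, 20) = 2; 6 - 36 = -30, which IS divisible by 2, so compatible.
    Write x = 36 + 42·t and substitute into x ≡ 6 (mod 20): 42·t ≡ 6 − 36 = -30 (mod 20).
    Divide the congruence (and modulus) by g = 2: 21·t ≡ -15 (mod 10).
    Reduce coefficients mod 10: 1·t ≡ 5 (mod 10).
    So t ≡ 5 (mod 10).
    Then x = 36 + 42·5 = 246, valid modulo lcm(42, 20) = 420: x ≡ 246 (mod 420).
Verify: 246 mod 6 = 0, 246 mod 21 = 15, 246 mod 20 = 6.

x ≡ 246 (mod 420).


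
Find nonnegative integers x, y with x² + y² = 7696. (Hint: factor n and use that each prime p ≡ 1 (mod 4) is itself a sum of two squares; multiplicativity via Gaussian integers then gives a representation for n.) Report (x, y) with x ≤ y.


Step 1: Factor n = 7696 = 2^4 · 13 · 37.
Step 2: Check the mod-4 condition on each prime factor: 2 = 2 (special); 13 ≡ 1 (mod 4), exponent 1; 37 ≡ 1 (mod 4), exponent 1.
All primes ≡ 3 (mod 4) appear to even exponent (or don't appear), so by the two-squares theorem n IS expressible as a sum of two squares.
Step 3: Build a representation. Group n = k² · m with k = 4 and m = 13 · 37 = 481 (a product of primes ≡ 1 (mod 4)); a representation of m scales to one of n via (k·x)² + (k·y)² = k²(x² + y²). Each prime p ≡ 1 (mod 4) is itself a sum of two squares; find a² by testing p − a² for a perfect square:
  13: 13 − 1² = 12, 13 − 2² = 9 = 3² ⇒ 13 = 2² + 3².
  37: 37 − 1² = 36 = 6² ⇒ 37 = 1² + 6².
  Combine using the Brahmagupta–Fibonacci identity (a² + b²)(c² + d²) = (ac − bd)² + (ad + bc)² = (ac + bd)² + (ad − bc)²:
  13 · 37 = 481: from (2² + 3²)(1² + 6²), take (2·1 − 3·6, 2·6 + 3·1) = (2 − 18, 12 + 3) = (-16, 15); dropping signs (only squares matter) gives (16, 15); check 16² + 15² = 256 + 225 = 481 ✓.
  Scale by k = 4: (4·16, 4·15) = (64, 60).
Step 4: Order so x ≤ y and verify: 60² + 64² = 3600 + 4096 = 7696 = n. ✓

n = 7696 = 60² + 64² (one valid representation with x ≤ y).


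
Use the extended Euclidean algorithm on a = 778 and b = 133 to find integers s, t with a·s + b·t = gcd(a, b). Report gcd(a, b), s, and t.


Euclidean algorithm on (778, 133) — divide until remainder is 0:
  778 = 5 · 133 + 113
  133 = 1 · 113 + 20
  113 = 5 · 20 + 13
  20 = 1 · 13 + 7
  13 = 1 · 7 + 6
  7 = 1 · 6 + 1
  6 = 6 · 1 + 0
gcd(778, 133) = 1.
Track Bezout coefficients alongside the remainders: start with r₀ = 778 = a·1 + b·0 (s = 1, t = 0) and r₁ = 133 = a·0 + b·1 (s = 0, t = 1); each new remainder r_{k+1} = r_{k-1} − q_k·r_k inherits s_{k+1} = s_{k-1} − q_k·s_k, t_{k+1} = t_{k-1} − q_k·t_k, so r_k = a·s_k + b·t_k at every step:
  q = 5: r = 113, s = 1 − 5·0 = 1, t = 0 − 5·1 = -5  (check: 778·1 + 133·(-5) = 113)
  q = 1: r = 20, s = 0 − 1·1 = -1, t = 1 − 1·(-5) = 6  (check: 778·(-1) + 133·6 = 20)
  q = 5: r = 13, s = 1 − 5·(-1) = 6, t = -5 − 5·6 = -35  (check: 778·6 + 133·(-35) = 13)
  q = 1: r = 7, s = -1 − 1·6 = -7, t = 6 − 1·(-35) = 41  (check: 778·(-7) + 133·41 = 7)
  q = 1: r = 6, s = 6 − 1·(-7) = 13, t = -35 − 1·41 = -76  (check: 778·13 + 133·(-76) = 6)
  q = 1: r = 1, s = -7 − 1·13 = -20, t = 41 − 1·(-76) = 117  (check: 778·(-20) + 133·117 = 1)
The row with r = 1 (the gcd) gives the Bezout coefficients s = -20, t = 117.
Result: 778 · (-20) + 133 · (117) = 1.

gcd(778, 133) = 1; s = -20, t = 117 (check: 778·(-20) + 133·117 = 1).
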